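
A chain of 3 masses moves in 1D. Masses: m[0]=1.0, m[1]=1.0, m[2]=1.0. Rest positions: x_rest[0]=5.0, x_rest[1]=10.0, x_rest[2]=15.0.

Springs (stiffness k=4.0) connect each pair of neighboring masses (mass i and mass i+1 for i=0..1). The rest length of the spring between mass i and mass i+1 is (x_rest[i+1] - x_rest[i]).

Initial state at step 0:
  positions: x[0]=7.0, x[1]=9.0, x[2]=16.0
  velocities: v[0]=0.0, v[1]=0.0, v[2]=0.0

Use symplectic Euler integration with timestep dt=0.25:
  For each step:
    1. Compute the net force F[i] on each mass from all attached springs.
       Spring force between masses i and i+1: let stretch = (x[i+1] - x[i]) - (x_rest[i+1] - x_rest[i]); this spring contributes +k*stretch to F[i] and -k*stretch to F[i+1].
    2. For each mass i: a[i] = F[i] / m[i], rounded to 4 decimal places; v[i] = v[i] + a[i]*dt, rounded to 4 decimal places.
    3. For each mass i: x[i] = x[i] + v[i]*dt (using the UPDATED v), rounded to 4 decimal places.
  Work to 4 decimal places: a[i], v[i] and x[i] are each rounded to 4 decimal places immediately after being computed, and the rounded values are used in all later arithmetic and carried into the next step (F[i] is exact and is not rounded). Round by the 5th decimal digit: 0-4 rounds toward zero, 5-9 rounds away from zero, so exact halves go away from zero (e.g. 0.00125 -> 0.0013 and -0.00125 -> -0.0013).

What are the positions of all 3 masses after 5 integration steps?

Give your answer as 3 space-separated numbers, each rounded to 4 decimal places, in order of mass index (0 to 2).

Answer: 5.3799 10.2744 16.3457

Derivation:
Step 0: x=[7.0000 9.0000 16.0000] v=[0.0000 0.0000 0.0000]
Step 1: x=[6.2500 10.2500 15.5000] v=[-3.0000 5.0000 -2.0000]
Step 2: x=[5.2500 11.8125 14.9375] v=[-4.0000 6.2500 -2.2500]
Step 3: x=[4.6406 12.5156 14.8438] v=[-2.4375 2.8125 -0.3750]
Step 4: x=[4.7500 11.8320 15.4180] v=[0.4375 -2.7343 2.2968]
Step 5: x=[5.3799 10.2744 16.3457] v=[2.5195 -6.2303 3.7108]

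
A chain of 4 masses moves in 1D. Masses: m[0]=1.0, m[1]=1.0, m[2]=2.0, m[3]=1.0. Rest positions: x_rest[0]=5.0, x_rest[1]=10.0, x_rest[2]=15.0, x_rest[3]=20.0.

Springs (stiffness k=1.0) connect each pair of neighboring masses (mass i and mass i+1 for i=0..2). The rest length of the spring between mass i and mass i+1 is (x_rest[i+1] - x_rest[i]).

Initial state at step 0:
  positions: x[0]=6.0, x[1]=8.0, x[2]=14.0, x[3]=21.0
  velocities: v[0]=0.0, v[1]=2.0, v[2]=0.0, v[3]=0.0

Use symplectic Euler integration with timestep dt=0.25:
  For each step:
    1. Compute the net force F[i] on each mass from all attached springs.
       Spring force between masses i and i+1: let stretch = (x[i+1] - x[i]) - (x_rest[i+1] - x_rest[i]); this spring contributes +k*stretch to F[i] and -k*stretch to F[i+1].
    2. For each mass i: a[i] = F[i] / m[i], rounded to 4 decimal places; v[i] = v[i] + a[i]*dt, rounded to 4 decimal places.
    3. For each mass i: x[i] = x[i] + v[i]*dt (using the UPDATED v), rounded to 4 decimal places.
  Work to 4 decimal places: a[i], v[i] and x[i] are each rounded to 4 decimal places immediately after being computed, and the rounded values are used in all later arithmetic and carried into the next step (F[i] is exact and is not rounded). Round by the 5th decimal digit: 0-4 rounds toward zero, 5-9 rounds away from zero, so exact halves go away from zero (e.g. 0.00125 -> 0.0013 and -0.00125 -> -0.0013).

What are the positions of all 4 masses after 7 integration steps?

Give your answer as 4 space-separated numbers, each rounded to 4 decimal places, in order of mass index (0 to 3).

Answer: 4.5330 12.2522 15.4981 18.7193

Derivation:
Step 0: x=[6.0000 8.0000 14.0000 21.0000] v=[0.0000 2.0000 0.0000 0.0000]
Step 1: x=[5.8125 8.7500 14.0313 20.8750] v=[-0.7500 3.0000 0.1250 -0.5000]
Step 2: x=[5.4961 9.6465 14.1114 20.6348] v=[-1.2656 3.5860 0.3203 -0.9609]
Step 3: x=[5.1266 10.5627 14.2558 20.2994] v=[-1.4780 3.6646 0.5776 -1.3418]
Step 4: x=[4.7844 11.3699 14.4737 19.8987] v=[-1.3690 3.2289 0.8714 -1.6027]
Step 5: x=[4.5413 11.9595 14.7641 19.4715] v=[-0.9726 2.3585 1.1616 -1.7090]
Step 6: x=[4.4493 12.2608 15.1140 19.0625] v=[-0.3681 1.2051 1.3995 -1.6359]
Step 7: x=[4.5330 12.2522 15.4981 18.7193] v=[0.3348 -0.0345 1.5364 -1.3730]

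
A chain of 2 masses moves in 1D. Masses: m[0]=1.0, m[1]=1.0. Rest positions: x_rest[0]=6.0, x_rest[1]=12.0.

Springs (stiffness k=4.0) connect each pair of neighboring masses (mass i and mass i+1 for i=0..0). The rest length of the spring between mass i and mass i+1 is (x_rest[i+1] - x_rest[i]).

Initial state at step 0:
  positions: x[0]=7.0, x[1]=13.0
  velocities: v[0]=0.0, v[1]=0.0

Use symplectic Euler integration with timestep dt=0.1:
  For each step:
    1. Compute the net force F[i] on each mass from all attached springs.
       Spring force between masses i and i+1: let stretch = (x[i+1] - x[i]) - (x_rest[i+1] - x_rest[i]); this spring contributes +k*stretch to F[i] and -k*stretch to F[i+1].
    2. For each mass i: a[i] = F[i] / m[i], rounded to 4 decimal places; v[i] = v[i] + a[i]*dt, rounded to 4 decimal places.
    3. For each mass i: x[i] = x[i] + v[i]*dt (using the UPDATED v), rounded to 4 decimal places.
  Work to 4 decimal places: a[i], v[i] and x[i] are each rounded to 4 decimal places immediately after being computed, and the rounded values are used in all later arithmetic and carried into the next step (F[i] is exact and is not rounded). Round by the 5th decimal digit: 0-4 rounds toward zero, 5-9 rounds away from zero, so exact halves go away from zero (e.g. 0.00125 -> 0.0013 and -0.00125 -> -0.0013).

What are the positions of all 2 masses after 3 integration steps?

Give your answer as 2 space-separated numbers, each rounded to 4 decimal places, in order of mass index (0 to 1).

Answer: 7.0000 13.0000

Derivation:
Step 0: x=[7.0000 13.0000] v=[0.0000 0.0000]
Step 1: x=[7.0000 13.0000] v=[0.0000 0.0000]
Step 2: x=[7.0000 13.0000] v=[0.0000 0.0000]
Step 3: x=[7.0000 13.0000] v=[0.0000 0.0000]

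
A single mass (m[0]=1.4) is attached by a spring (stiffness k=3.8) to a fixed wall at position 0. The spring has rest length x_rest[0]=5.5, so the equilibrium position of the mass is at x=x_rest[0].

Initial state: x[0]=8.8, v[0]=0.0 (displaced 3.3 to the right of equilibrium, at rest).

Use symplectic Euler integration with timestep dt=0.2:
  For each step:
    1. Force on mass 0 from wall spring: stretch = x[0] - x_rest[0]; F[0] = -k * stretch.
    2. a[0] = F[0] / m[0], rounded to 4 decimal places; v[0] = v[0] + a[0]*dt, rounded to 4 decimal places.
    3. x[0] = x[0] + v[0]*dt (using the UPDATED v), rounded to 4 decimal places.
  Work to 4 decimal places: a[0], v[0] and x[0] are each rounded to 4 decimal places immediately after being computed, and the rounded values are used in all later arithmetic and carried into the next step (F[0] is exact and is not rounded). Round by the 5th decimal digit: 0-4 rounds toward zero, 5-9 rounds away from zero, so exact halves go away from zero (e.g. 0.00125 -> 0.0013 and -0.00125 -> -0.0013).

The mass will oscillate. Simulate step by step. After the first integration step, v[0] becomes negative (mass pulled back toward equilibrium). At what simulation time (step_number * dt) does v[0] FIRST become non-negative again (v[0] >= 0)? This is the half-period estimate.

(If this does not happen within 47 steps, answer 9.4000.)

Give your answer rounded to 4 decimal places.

Answer: 2.0000

Derivation:
Step 0: x=[8.8000] v=[0.0000]
Step 1: x=[8.4417] v=[-1.7914]
Step 2: x=[7.7640] v=[-3.3883]
Step 3: x=[6.8405] v=[-4.6173]
Step 4: x=[5.7715] v=[-5.3450]
Step 5: x=[4.6730] v=[-5.4924]
Step 6: x=[3.6643] v=[-5.0435]
Step 7: x=[2.8549] v=[-4.0470]
Step 8: x=[2.3327] v=[-2.6111]
Step 9: x=[2.1544] v=[-0.8917]
Step 10: x=[2.3393] v=[0.9245]
First v>=0 after going negative at step 10, time=2.0000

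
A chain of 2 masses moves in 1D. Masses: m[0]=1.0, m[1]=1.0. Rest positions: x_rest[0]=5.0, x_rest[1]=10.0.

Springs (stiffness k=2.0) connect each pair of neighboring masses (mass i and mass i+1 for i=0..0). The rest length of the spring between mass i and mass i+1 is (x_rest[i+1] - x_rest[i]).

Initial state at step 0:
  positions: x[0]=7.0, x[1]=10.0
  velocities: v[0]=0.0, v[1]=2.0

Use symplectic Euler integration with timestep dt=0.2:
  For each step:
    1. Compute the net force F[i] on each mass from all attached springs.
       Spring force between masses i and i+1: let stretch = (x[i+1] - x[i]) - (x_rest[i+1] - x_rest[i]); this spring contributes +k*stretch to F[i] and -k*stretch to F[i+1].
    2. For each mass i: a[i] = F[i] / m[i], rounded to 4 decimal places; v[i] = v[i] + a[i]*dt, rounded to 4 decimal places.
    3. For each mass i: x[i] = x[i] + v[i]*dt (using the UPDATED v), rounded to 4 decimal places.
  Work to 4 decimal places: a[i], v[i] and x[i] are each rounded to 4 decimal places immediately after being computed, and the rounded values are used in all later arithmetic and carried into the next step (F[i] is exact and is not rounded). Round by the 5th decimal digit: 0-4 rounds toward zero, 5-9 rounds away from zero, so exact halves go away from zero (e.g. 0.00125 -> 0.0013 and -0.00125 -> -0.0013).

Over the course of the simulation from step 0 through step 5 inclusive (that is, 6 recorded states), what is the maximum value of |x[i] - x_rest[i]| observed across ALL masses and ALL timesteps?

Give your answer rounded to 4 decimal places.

Answer: 3.0740

Derivation:
Step 0: x=[7.0000 10.0000] v=[0.0000 2.0000]
Step 1: x=[6.8400 10.5600] v=[-0.8000 2.8000]
Step 2: x=[6.5776 11.2224] v=[-1.3120 3.3120]
Step 3: x=[6.2868 11.9132] v=[-1.4541 3.4541]
Step 4: x=[6.0461 12.5539] v=[-1.2035 3.2035]
Step 5: x=[5.9260 13.0740] v=[-0.6004 2.6004]
Max displacement = 3.0740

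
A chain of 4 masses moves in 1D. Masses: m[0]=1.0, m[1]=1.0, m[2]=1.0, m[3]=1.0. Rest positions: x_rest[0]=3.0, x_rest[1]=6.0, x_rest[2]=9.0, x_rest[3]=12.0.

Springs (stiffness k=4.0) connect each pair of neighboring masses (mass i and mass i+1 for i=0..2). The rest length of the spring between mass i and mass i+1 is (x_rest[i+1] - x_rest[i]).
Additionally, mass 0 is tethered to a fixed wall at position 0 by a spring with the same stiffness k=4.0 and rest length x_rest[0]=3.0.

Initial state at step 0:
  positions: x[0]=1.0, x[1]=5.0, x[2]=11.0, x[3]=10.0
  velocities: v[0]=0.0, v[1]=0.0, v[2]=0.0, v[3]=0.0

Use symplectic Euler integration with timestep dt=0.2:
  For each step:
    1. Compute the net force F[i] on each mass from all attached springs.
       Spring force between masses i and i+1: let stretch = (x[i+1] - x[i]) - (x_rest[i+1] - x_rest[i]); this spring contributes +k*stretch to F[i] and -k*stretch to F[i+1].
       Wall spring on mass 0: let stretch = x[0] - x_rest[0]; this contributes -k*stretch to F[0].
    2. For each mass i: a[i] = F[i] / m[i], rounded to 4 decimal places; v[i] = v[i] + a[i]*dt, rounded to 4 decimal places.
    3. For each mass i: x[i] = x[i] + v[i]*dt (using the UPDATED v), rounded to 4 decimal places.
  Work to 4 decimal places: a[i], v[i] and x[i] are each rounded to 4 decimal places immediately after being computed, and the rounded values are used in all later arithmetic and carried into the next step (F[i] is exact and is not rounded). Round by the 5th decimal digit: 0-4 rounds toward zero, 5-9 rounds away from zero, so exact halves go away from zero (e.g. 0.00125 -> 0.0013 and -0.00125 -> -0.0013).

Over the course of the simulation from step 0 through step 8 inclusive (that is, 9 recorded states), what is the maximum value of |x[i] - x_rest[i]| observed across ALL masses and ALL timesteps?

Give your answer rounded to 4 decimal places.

Answer: 3.0930

Derivation:
Step 0: x=[1.0000 5.0000 11.0000 10.0000] v=[0.0000 0.0000 0.0000 0.0000]
Step 1: x=[1.4800 5.3200 9.8800 10.6400] v=[2.4000 1.6000 -5.6000 3.2000]
Step 2: x=[2.3376 5.7552 8.1520 11.6384] v=[4.2880 2.1760 -8.6400 4.9920]
Step 3: x=[3.3680 6.0271 6.5983 12.5590] v=[5.1520 1.3594 -7.7683 4.6029]
Step 4: x=[4.2850 5.9649 5.9070 13.0059] v=[4.5849 -0.3109 -3.4567 2.2343]
Step 5: x=[4.7852 5.6247 6.3607 12.7969] v=[2.5008 -1.7011 2.2687 -1.0448]
Step 6: x=[4.6540 5.2679 7.7265 12.0381] v=[-0.6558 -1.7839 6.8289 -3.7938]
Step 7: x=[3.8764 5.2063 9.3888 11.0695] v=[-3.8879 -0.3081 8.3113 -4.8431]
Step 8: x=[2.6914 5.6011 10.6508 10.3120] v=[-5.9251 1.9740 6.3099 -3.7877]
Max displacement = 3.0930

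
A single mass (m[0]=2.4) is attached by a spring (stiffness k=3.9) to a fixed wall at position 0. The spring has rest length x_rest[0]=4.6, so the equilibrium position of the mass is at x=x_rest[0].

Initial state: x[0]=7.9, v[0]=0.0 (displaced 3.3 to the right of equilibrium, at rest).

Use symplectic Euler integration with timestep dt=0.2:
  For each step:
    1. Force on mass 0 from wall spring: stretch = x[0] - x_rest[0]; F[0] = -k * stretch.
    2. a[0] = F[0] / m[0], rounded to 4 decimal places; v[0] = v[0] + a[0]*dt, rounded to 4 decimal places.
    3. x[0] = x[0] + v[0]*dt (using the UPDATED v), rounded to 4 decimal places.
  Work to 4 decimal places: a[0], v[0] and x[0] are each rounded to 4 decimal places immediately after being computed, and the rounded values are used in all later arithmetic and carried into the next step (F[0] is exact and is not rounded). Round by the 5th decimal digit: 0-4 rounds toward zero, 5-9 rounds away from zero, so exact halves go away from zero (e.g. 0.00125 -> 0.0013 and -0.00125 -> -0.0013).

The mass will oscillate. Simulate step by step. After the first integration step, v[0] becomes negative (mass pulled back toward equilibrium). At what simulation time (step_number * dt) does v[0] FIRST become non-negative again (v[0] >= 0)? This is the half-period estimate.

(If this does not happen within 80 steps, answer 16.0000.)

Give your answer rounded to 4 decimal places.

Answer: 2.6000

Derivation:
Step 0: x=[7.9000] v=[0.0000]
Step 1: x=[7.6855] v=[-1.0725]
Step 2: x=[7.2704] v=[-2.0753]
Step 3: x=[6.6818] v=[-2.9432]
Step 4: x=[5.9578] v=[-3.6198]
Step 5: x=[5.1456] v=[-4.0611]
Step 6: x=[4.2979] v=[-4.2384]
Step 7: x=[3.4699] v=[-4.1402]
Step 8: x=[2.7153] v=[-3.7729]
Step 9: x=[2.0832] v=[-3.1604]
Step 10: x=[1.6147] v=[-2.3424]
Step 11: x=[1.3403] v=[-1.3722]
Step 12: x=[1.2777] v=[-0.3128]
Step 13: x=[1.4311] v=[0.7669]
First v>=0 after going negative at step 13, time=2.6000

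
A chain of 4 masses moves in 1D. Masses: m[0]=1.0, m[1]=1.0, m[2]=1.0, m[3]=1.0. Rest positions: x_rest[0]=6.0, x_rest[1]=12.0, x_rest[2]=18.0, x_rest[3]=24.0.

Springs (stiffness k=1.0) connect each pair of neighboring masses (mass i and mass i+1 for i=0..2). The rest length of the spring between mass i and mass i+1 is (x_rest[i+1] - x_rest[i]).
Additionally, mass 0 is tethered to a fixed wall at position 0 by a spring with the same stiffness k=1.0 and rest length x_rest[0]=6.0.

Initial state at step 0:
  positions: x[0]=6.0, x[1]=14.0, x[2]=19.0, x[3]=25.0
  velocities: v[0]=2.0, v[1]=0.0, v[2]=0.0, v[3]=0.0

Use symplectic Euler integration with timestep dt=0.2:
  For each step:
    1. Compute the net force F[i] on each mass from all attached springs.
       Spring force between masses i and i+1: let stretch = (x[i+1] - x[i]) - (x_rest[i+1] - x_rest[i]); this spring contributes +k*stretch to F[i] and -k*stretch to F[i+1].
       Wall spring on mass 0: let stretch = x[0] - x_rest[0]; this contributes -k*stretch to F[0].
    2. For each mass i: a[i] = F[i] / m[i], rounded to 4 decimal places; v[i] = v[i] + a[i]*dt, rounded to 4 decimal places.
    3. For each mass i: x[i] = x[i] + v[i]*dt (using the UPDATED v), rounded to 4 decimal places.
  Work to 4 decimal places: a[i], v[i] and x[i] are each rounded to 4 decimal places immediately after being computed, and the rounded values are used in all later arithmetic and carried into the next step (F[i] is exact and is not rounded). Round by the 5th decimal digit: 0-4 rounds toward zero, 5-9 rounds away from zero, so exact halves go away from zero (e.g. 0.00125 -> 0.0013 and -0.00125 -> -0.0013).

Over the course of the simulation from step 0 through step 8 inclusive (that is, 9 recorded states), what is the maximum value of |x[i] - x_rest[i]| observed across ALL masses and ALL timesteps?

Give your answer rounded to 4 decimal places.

Step 0: x=[6.0000 14.0000 19.0000 25.0000] v=[2.0000 0.0000 0.0000 0.0000]
Step 1: x=[6.4800 13.8800 19.0400 25.0000] v=[2.4000 -0.6000 0.2000 0.0000]
Step 2: x=[6.9968 13.6704 19.1120 25.0016] v=[2.5840 -1.0480 0.3600 0.0080]
Step 3: x=[7.5007 13.4115 19.2019 25.0076] v=[2.5194 -1.2944 0.4496 0.0301]
Step 4: x=[7.9410 13.1478 19.2924 25.0214] v=[2.2014 -1.3185 0.4527 0.0690]
Step 5: x=[8.2719 12.9216 19.3663 25.0460] v=[1.6546 -1.1309 0.3696 0.1232]
Step 6: x=[8.4579 12.7672 19.4096 25.0835] v=[0.9302 -0.7719 0.2166 0.1873]
Step 7: x=[8.4780 12.7061 19.4142 25.1340] v=[0.1005 -0.3053 0.0229 0.2525]
Step 8: x=[8.3281 12.7442 19.3792 25.1957] v=[-0.7495 0.1907 -0.1748 0.3085]
Max displacement = 2.4780

Answer: 2.4780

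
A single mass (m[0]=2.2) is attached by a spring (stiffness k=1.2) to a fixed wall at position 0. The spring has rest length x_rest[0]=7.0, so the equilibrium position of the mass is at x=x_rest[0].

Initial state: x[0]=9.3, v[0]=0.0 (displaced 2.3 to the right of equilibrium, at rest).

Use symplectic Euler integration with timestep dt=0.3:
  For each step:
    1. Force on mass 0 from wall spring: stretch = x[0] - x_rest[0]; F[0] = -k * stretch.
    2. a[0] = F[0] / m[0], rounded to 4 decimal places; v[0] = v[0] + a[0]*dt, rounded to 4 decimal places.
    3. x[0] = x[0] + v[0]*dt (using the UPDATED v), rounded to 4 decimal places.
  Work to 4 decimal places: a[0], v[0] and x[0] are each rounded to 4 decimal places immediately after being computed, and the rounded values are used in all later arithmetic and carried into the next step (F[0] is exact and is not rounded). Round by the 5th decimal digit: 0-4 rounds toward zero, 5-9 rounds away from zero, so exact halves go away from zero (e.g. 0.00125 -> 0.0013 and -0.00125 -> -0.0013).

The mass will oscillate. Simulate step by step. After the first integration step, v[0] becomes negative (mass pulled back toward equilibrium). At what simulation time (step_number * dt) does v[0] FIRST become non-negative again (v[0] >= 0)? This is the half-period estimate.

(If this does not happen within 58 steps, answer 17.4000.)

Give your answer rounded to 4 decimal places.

Answer: 4.5000

Derivation:
Step 0: x=[9.3000] v=[0.0000]
Step 1: x=[9.1871] v=[-0.3764]
Step 2: x=[8.9668] v=[-0.7343]
Step 3: x=[8.6500] v=[-1.0561]
Step 4: x=[8.2522] v=[-1.3261]
Step 5: x=[7.7929] v=[-1.5310]
Step 6: x=[7.2947] v=[-1.6608]
Step 7: x=[6.7820] v=[-1.7090]
Step 8: x=[6.2800] v=[-1.6733]
Step 9: x=[5.8134] v=[-1.5555]
Step 10: x=[5.4050] v=[-1.3613]
Step 11: x=[5.0749] v=[-1.1003]
Step 12: x=[4.8393] v=[-0.7853]
Step 13: x=[4.7098] v=[-0.4317]
Step 14: x=[4.6927] v=[-0.0569]
Step 15: x=[4.7889] v=[0.3207]
First v>=0 after going negative at step 15, time=4.5000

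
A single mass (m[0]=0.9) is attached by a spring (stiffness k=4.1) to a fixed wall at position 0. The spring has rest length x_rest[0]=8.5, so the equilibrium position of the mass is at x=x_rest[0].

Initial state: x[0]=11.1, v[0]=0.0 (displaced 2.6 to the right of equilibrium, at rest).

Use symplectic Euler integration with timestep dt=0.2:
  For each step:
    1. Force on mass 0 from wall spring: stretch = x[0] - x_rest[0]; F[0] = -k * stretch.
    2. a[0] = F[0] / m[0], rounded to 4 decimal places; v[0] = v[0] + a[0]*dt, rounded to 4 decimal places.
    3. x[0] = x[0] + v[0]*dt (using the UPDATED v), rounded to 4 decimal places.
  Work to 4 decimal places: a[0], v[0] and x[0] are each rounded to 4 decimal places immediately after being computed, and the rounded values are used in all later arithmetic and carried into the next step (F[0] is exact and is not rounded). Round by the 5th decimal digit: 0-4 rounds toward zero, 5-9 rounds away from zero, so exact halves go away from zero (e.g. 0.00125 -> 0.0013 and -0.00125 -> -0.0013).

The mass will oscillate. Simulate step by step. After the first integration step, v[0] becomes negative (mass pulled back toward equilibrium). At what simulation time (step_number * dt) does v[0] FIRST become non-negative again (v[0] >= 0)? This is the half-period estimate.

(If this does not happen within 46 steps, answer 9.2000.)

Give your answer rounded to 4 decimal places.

Answer: 1.6000

Derivation:
Step 0: x=[11.1000] v=[0.0000]
Step 1: x=[10.6262] v=[-2.3689]
Step 2: x=[9.7650] v=[-4.3061]
Step 3: x=[8.6733] v=[-5.4587]
Step 4: x=[7.5500] v=[-5.6166]
Step 5: x=[6.5998] v=[-4.7510]
Step 6: x=[5.9959] v=[-3.0197]
Step 7: x=[5.8483] v=[-0.7382]
Step 8: x=[6.1839] v=[1.6778]
First v>=0 after going negative at step 8, time=1.6000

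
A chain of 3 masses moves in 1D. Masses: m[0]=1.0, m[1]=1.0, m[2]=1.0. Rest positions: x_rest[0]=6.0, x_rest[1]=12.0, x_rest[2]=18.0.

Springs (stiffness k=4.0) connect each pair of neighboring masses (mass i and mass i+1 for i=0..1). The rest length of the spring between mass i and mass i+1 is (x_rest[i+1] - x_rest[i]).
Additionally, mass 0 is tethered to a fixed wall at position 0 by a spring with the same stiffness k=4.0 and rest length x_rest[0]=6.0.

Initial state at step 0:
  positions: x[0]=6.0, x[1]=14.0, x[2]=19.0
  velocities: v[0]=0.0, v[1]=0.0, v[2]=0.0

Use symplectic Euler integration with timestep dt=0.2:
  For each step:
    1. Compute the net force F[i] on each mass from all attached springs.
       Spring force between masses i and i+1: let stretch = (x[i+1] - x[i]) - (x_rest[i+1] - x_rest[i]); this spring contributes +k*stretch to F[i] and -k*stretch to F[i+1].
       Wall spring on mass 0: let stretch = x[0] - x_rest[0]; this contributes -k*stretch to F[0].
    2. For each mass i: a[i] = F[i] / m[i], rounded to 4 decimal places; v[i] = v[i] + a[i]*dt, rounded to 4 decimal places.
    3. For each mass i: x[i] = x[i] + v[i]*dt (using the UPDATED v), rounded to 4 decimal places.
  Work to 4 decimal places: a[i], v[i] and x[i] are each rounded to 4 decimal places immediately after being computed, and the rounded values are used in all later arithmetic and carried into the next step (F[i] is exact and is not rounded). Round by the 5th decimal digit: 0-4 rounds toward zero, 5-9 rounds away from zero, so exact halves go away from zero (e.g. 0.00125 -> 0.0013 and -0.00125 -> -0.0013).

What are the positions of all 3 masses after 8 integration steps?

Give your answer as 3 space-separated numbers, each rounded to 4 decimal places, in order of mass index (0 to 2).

Step 0: x=[6.0000 14.0000 19.0000] v=[0.0000 0.0000 0.0000]
Step 1: x=[6.3200 13.5200 19.1600] v=[1.6000 -2.4000 0.8000]
Step 2: x=[6.7808 12.7904 19.3776] v=[2.3040 -3.6480 1.0880]
Step 3: x=[7.1182 12.1532 19.5012] v=[1.6870 -3.1859 0.6182]
Step 4: x=[7.1223 11.8861 19.4092] v=[0.0204 -1.3355 -0.4602]
Step 5: x=[6.7490 12.0605 19.0735] v=[-1.8664 0.8719 -1.6787]
Step 6: x=[6.1457 12.5071 18.5757] v=[-3.0164 2.2331 -2.4891]
Step 7: x=[5.5769 12.9069 18.0669] v=[-2.8438 1.9989 -2.5440]
Step 8: x=[5.2886 12.9595 17.6925] v=[-1.4413 0.2629 -1.8720]

Answer: 5.2886 12.9595 17.6925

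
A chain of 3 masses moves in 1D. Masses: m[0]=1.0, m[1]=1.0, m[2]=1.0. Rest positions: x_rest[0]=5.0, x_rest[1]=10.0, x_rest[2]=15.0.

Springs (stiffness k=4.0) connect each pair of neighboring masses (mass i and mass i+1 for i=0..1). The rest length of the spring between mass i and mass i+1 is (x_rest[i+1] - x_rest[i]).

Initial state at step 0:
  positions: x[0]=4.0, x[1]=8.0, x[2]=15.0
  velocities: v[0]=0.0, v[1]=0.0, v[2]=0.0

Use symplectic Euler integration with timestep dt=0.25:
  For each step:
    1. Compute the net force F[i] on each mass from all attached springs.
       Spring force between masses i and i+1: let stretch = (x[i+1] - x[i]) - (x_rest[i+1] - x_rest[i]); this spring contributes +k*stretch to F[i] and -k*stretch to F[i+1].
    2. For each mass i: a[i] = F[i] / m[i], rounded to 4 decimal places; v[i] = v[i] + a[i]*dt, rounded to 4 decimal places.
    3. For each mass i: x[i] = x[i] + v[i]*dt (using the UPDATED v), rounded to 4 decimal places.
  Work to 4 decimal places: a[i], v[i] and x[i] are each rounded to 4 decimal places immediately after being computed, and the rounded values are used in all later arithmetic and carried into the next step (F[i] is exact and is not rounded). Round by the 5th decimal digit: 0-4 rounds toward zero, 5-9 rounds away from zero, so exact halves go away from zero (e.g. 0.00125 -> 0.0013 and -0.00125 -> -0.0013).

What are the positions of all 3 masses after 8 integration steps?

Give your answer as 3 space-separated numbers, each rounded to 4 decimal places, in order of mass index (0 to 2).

Answer: 4.3416 8.7355 13.9233

Derivation:
Step 0: x=[4.0000 8.0000 15.0000] v=[0.0000 0.0000 0.0000]
Step 1: x=[3.7500 8.7500 14.5000] v=[-1.0000 3.0000 -2.0000]
Step 2: x=[3.5000 9.6875 13.8125] v=[-1.0000 3.7500 -2.7500]
Step 3: x=[3.5469 10.1094 13.3438] v=[0.1875 1.6875 -1.8750]
Step 4: x=[3.9844 9.6993 13.3165] v=[1.7500 -1.6406 -0.1094]
Step 5: x=[4.6006 8.7647 13.6349] v=[2.4649 -3.7383 1.2734]
Step 6: x=[5.0079 8.0067 13.9857] v=[1.6290 -3.0322 1.4032]
Step 7: x=[4.9149 7.9937 14.0918] v=[-0.3722 -0.0520 0.4242]
Step 8: x=[4.3416 8.7355 13.9233] v=[-2.2934 2.9673 -0.6739]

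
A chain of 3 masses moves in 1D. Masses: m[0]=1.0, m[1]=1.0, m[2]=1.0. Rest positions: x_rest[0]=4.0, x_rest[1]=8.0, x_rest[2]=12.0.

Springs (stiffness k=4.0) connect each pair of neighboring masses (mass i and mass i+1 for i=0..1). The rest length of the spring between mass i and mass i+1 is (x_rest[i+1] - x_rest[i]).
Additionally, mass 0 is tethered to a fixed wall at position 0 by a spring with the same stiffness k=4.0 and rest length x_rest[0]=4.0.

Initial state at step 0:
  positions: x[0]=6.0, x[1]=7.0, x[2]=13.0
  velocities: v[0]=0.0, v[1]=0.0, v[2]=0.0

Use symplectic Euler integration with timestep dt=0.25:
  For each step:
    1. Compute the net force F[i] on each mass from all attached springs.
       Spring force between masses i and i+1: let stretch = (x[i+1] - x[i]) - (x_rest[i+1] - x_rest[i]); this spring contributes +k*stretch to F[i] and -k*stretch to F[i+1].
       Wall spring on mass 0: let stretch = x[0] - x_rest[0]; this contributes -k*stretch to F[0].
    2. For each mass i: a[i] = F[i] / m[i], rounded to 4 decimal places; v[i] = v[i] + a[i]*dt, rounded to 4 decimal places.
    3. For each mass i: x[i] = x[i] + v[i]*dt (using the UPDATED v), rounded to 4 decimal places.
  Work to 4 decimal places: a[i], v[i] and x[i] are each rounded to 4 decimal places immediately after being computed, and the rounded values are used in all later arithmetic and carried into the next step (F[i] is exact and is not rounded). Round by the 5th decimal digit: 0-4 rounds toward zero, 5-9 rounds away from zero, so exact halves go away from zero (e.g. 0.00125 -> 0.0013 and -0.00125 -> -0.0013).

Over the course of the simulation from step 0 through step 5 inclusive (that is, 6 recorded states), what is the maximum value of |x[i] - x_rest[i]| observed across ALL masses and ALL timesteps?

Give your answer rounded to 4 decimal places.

Step 0: x=[6.0000 7.0000 13.0000] v=[0.0000 0.0000 0.0000]
Step 1: x=[4.7500 8.2500 12.5000] v=[-5.0000 5.0000 -2.0000]
Step 2: x=[3.1875 9.6875 11.9375] v=[-6.2500 5.7500 -2.2500]
Step 3: x=[2.4531 10.0625 11.8125] v=[-2.9375 1.5000 -0.5000]
Step 4: x=[3.0078 8.9727 12.2500] v=[2.2188 -4.3594 1.7500]
Step 5: x=[4.3018 7.2110 12.8682] v=[5.1759 -7.0470 2.4727]
Max displacement = 2.0625

Answer: 2.0625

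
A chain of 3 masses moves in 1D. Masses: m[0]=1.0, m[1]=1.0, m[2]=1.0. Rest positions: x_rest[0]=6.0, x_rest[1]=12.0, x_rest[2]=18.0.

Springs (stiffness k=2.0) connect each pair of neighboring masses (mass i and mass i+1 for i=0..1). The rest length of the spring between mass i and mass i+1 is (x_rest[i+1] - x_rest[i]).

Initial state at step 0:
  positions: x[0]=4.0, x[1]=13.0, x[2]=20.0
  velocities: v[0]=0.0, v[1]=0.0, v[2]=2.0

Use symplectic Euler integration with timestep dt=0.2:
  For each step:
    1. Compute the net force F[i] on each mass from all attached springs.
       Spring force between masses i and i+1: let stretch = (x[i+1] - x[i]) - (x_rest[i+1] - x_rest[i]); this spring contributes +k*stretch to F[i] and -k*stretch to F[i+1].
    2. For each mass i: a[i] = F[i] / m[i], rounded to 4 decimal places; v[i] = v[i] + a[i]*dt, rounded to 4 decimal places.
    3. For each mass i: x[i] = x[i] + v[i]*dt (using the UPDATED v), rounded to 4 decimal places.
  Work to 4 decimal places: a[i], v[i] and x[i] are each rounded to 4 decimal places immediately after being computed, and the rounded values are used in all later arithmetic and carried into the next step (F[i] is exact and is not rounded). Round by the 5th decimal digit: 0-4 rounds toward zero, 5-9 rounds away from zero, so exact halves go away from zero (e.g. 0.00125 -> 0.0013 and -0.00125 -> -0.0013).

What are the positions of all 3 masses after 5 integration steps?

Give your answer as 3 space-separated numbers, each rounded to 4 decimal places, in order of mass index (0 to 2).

Answer: 6.6747 12.1984 20.1270

Derivation:
Step 0: x=[4.0000 13.0000 20.0000] v=[0.0000 0.0000 2.0000]
Step 1: x=[4.2400 12.8400 20.3200] v=[1.2000 -0.8000 1.6000]
Step 2: x=[4.6880 12.5904 20.5216] v=[2.2400 -1.2480 1.0080]
Step 3: x=[5.2882 12.3431 20.5687] v=[3.0010 -1.2365 0.2355]
Step 4: x=[5.9728 12.1895 20.4378] v=[3.4230 -0.7682 -0.6547]
Step 5: x=[6.6747 12.1984 20.1270] v=[3.5097 0.0444 -1.5540]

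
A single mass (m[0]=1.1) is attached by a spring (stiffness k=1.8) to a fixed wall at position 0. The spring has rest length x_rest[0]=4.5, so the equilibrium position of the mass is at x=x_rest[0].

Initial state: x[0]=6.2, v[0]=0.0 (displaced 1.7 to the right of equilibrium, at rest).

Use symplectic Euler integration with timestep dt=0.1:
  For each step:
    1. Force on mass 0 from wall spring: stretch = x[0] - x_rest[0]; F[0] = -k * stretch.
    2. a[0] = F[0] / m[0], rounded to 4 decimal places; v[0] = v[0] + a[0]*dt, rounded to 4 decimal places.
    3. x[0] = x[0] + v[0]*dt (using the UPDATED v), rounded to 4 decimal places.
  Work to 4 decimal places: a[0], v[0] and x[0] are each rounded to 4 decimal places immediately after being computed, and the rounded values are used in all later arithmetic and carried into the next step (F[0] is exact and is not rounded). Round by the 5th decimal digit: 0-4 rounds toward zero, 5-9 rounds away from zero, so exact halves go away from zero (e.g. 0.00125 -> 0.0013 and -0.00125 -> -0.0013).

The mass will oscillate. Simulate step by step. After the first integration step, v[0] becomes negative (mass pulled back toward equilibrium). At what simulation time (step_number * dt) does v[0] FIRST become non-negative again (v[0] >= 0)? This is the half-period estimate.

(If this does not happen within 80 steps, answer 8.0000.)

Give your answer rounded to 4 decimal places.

Answer: 2.5000

Derivation:
Step 0: x=[6.2000] v=[0.0000]
Step 1: x=[6.1722] v=[-0.2782]
Step 2: x=[6.1170] v=[-0.5518]
Step 3: x=[6.0354] v=[-0.8164]
Step 4: x=[5.9286] v=[-1.0677]
Step 5: x=[5.7985] v=[-1.3015]
Step 6: x=[5.6471] v=[-1.5140]
Step 7: x=[5.4769] v=[-1.7017]
Step 8: x=[5.2907] v=[-1.8616]
Step 9: x=[5.0916] v=[-1.9910]
Step 10: x=[4.8828] v=[-2.0878]
Step 11: x=[4.6678] v=[-2.1504]
Step 12: x=[4.4500] v=[-2.1779]
Step 13: x=[4.2330] v=[-2.1697]
Step 14: x=[4.0204] v=[-2.1260]
Step 15: x=[3.8157] v=[-2.0475]
Step 16: x=[3.6222] v=[-1.9355]
Step 17: x=[3.4430] v=[-1.7919]
Step 18: x=[3.2811] v=[-1.6189]
Step 19: x=[3.1392] v=[-1.4194]
Step 20: x=[3.0195] v=[-1.1967]
Step 21: x=[2.9241] v=[-0.9544]
Step 22: x=[2.8545] v=[-0.6965]
Step 23: x=[2.8118] v=[-0.4272]
Step 24: x=[2.7967] v=[-0.1510]
Step 25: x=[2.8095] v=[0.1277]
First v>=0 after going negative at step 25, time=2.5000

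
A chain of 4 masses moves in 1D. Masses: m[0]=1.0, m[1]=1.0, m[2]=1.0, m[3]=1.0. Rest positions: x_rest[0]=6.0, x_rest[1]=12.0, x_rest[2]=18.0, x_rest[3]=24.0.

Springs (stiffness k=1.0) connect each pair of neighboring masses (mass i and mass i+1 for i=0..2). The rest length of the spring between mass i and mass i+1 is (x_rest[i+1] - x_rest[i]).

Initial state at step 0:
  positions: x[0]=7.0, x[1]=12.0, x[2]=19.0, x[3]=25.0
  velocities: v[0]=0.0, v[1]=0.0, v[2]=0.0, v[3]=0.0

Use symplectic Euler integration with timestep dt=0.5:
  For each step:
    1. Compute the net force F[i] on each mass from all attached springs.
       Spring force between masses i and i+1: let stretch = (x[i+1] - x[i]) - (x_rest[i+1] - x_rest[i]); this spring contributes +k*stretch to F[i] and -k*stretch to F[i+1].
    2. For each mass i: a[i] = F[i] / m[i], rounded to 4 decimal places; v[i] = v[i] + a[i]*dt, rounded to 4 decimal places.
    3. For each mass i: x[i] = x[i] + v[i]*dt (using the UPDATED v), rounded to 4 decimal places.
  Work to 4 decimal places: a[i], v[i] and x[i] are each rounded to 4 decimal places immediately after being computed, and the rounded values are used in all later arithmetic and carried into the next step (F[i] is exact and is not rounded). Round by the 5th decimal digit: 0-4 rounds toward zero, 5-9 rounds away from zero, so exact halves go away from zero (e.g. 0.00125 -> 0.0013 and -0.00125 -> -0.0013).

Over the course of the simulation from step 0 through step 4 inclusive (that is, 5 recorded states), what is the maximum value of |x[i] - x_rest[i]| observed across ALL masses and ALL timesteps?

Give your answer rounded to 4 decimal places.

Step 0: x=[7.0000 12.0000 19.0000 25.0000] v=[0.0000 0.0000 0.0000 0.0000]
Step 1: x=[6.7500 12.5000 18.7500 25.0000] v=[-0.5000 1.0000 -0.5000 0.0000]
Step 2: x=[6.4375 13.1250 18.5000 24.9375] v=[-0.6250 1.2500 -0.5000 -0.1250]
Step 3: x=[6.2969 13.4219 18.5157 24.7656] v=[-0.2813 0.5938 0.0313 -0.3438]
Step 4: x=[6.4375 13.2110 18.8204 24.5312] v=[0.2812 -0.4218 0.6094 -0.4688]
Max displacement = 1.4219

Answer: 1.4219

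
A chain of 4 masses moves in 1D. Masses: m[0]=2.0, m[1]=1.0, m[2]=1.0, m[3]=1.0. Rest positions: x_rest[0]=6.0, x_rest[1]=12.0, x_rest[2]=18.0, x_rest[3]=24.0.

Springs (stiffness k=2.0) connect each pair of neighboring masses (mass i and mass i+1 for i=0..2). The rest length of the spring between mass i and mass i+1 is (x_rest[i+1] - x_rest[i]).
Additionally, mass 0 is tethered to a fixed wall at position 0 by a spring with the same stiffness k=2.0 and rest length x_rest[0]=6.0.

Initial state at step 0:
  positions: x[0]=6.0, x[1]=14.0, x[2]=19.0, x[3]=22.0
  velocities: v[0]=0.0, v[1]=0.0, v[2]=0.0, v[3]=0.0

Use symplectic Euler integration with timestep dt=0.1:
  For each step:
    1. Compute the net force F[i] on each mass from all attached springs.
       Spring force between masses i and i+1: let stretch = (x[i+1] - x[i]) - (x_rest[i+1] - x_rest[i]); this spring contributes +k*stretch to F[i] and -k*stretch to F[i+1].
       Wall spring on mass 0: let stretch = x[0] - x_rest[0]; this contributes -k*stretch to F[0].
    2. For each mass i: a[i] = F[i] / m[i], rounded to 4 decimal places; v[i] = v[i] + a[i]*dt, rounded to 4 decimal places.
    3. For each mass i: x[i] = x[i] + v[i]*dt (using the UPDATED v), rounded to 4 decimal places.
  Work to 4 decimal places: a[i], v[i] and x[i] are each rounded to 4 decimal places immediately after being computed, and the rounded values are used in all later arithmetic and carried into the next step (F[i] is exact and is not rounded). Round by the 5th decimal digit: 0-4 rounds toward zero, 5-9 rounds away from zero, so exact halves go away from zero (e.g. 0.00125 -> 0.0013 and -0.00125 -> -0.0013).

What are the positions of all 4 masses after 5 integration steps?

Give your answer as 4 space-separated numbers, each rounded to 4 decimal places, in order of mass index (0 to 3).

Step 0: x=[6.0000 14.0000 19.0000 22.0000] v=[0.0000 0.0000 0.0000 0.0000]
Step 1: x=[6.0200 13.9400 18.9600 22.0600] v=[0.2000 -0.6000 -0.4000 0.6000]
Step 2: x=[6.0590 13.8220 18.8816 22.1780] v=[0.3900 -1.1800 -0.7840 1.1800]
Step 3: x=[6.1150 13.6499 18.7679 22.3501] v=[0.5604 -1.7207 -1.1366 1.7207]
Step 4: x=[6.1852 13.4295 18.6235 22.5705] v=[0.7024 -2.2041 -1.4438 2.2043]
Step 5: x=[6.2660 13.1681 18.4542 22.8320] v=[0.8083 -2.6142 -1.6932 2.6149]

Answer: 6.2660 13.1681 18.4542 22.8320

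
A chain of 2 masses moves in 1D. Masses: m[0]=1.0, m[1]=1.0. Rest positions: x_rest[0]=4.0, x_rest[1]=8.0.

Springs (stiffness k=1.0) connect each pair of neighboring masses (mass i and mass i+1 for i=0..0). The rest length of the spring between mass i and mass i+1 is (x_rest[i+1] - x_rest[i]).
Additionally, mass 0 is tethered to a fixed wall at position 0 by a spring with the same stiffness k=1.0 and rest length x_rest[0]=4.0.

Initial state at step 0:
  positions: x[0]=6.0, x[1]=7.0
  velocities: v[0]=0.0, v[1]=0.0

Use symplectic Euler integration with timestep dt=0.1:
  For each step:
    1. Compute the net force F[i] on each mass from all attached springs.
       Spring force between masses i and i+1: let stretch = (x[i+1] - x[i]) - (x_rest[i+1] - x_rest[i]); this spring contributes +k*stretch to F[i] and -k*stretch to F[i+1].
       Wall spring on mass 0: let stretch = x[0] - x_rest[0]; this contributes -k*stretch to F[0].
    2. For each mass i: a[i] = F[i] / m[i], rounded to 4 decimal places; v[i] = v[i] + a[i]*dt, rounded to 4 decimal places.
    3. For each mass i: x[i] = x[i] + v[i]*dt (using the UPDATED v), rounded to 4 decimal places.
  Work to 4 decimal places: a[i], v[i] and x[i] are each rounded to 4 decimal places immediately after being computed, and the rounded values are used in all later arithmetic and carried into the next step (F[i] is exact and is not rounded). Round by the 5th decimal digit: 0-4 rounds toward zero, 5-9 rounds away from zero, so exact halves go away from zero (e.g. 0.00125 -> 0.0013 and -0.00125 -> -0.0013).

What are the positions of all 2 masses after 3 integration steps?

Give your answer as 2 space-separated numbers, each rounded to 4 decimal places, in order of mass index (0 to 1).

Step 0: x=[6.0000 7.0000] v=[0.0000 0.0000]
Step 1: x=[5.9500 7.0300] v=[-0.5000 0.3000]
Step 2: x=[5.8513 7.0892] v=[-0.9870 0.5920]
Step 3: x=[5.7065 7.1760] v=[-1.4483 0.8682]

Answer: 5.7065 7.1760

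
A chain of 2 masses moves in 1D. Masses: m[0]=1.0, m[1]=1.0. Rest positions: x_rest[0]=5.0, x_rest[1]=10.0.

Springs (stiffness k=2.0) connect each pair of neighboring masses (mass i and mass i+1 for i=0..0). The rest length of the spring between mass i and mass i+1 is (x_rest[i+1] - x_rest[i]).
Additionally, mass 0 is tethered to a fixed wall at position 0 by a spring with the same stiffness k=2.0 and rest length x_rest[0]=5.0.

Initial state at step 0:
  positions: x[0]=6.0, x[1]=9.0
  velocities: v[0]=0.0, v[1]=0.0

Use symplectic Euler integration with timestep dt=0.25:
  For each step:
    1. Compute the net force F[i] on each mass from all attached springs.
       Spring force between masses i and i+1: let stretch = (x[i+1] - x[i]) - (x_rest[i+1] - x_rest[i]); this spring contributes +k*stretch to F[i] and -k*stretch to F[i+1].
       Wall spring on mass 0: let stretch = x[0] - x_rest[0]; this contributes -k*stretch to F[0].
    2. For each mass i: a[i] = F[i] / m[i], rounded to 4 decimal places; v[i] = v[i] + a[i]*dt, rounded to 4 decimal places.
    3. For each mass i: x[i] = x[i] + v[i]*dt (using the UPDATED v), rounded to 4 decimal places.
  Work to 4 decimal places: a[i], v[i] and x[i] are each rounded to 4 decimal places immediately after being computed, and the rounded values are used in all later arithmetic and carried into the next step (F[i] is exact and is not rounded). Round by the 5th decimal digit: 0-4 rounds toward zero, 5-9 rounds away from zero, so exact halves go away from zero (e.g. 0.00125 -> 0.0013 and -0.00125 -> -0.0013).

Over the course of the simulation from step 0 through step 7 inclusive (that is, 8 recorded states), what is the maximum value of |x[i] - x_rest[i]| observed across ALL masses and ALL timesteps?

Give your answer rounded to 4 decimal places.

Step 0: x=[6.0000 9.0000] v=[0.0000 0.0000]
Step 1: x=[5.6250 9.2500] v=[-1.5000 1.0000]
Step 2: x=[5.0000 9.6719] v=[-2.5000 1.6875]
Step 3: x=[4.3340 10.1348] v=[-2.6641 1.8516]
Step 4: x=[3.8513 10.4976] v=[-1.9307 1.4512]
Step 5: x=[3.7180 10.6546] v=[-0.5332 0.6281]
Step 6: x=[3.9870 10.5696] v=[1.0761 -0.3402]
Step 7: x=[4.5805 10.2867] v=[2.3739 -1.1315]
Max displacement = 1.2820

Answer: 1.2820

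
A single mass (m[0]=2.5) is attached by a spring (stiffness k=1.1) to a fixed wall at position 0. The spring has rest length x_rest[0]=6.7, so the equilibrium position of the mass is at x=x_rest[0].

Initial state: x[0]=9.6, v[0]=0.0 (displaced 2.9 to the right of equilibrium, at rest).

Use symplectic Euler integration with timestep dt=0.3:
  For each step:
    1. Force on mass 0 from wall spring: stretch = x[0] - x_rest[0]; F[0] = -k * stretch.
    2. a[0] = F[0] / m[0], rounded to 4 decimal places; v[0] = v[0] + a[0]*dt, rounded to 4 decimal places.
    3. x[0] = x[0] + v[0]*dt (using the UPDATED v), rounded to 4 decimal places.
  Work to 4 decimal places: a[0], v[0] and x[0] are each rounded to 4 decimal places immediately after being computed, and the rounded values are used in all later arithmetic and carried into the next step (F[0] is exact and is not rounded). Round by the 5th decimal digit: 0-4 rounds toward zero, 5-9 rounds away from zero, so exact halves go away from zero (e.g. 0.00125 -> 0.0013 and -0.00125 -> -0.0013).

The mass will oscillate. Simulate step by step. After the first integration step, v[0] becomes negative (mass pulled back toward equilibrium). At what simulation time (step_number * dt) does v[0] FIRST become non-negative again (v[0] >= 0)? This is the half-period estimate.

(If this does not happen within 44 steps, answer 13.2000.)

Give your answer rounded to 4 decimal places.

Step 0: x=[9.6000] v=[0.0000]
Step 1: x=[9.4852] v=[-0.3828]
Step 2: x=[9.2601] v=[-0.7505]
Step 3: x=[8.9336] v=[-1.0884]
Step 4: x=[8.5186] v=[-1.3832]
Step 5: x=[8.0316] v=[-1.6233]
Step 6: x=[7.4919] v=[-1.7991]
Step 7: x=[6.9208] v=[-1.9036]
Step 8: x=[6.3410] v=[-1.9328]
Step 9: x=[5.7754] v=[-1.8854]
Step 10: x=[5.2464] v=[-1.7634]
Step 11: x=[4.7750] v=[-1.5715]
Step 12: x=[4.3798] v=[-1.3174]
Step 13: x=[4.0765] v=[-1.0111]
Step 14: x=[3.8771] v=[-0.6648]
Step 15: x=[3.7894] v=[-0.2922]
Step 16: x=[3.8170] v=[0.0920]
First v>=0 after going negative at step 16, time=4.8000

Answer: 4.8000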